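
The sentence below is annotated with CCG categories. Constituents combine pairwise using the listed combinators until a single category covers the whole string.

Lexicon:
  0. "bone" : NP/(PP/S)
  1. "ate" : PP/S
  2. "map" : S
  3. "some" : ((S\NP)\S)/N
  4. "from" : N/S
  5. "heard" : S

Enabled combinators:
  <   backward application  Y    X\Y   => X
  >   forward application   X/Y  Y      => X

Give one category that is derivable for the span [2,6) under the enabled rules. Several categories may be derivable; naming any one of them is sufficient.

S\NP

[0,6] S   <
  [0,2] NP   >
    [0,1] "bone" : NP/(PP/S)
    [1,2] "ate" : PP/S
  [2,6] S\NP   <
    [2,3] "map" : S
    [3,6] (S\NP)\S   >
      [3,4] "some" : ((S\NP)\S)/N
      [4,6] N   >
        [4,5] "from" : N/S
        [5,6] "heard" : S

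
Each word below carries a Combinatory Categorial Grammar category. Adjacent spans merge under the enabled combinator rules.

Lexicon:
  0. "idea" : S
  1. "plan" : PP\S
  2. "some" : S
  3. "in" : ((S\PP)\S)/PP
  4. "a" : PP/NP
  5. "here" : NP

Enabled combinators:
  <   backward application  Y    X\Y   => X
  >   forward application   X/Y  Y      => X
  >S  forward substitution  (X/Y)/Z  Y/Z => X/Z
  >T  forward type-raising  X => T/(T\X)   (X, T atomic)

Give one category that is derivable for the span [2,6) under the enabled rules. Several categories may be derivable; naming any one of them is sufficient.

S\PP

[0,6] S   <
  [0,2] PP   >
    [0,1] PP/(PP\S)   >T
      [0,1] "idea" : S
    [1,2] "plan" : PP\S
  [2,6] S\PP   <
    [2,3] "some" : S
    [3,6] (S\PP)\S   >
      [3,4] "in" : ((S\PP)\S)/PP
      [4,6] PP   >
        [4,5] "a" : PP/NP
        [5,6] "here" : NP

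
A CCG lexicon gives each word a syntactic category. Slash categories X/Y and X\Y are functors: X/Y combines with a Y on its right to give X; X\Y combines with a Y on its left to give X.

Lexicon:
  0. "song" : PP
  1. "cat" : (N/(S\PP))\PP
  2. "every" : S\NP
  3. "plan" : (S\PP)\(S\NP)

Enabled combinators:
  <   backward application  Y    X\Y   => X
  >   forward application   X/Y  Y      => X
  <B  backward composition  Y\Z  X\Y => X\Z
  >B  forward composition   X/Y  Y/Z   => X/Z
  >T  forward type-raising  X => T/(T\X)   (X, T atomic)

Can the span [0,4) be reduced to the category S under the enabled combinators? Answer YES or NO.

PP (N/(S\PP))\PP S\NP (S\PP)\(S\NP)
CKY chart[0,4] = {N, N/(N\N), NP/(NP\N), PP/(PP\N), S/(S\N)}; S ∉ chart

NO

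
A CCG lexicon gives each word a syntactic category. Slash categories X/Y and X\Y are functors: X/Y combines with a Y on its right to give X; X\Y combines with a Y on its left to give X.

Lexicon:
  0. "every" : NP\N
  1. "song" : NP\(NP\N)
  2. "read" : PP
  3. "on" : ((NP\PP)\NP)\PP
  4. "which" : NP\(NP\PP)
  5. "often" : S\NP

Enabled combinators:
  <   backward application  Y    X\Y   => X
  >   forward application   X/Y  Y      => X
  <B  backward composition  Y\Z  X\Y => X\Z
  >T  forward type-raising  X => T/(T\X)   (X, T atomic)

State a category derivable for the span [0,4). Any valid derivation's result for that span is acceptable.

NP\PP

[0,6] S   <
  [0,5] NP   <
    [0,4] NP\PP   <
      [0,2] NP   <
        [0,1] "every" : NP\N
        [1,2] "song" : NP\(NP\N)
      [2,4] (NP\PP)\NP   <
        [2,3] "read" : PP
        [3,4] "on" : ((NP\PP)\NP)\PP
    [4,5] "which" : NP\(NP\PP)
  [5,6] "often" : S\NP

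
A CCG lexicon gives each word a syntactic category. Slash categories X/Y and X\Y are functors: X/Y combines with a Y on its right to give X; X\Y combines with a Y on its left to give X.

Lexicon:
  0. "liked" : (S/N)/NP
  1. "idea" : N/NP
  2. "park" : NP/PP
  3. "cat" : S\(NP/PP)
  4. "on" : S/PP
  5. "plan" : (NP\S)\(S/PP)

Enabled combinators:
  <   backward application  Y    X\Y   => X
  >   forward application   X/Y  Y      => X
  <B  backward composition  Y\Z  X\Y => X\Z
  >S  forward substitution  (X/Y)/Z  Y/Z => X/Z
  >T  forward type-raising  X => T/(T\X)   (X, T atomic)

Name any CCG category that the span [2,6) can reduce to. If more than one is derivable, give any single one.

NP

[0,6] S   >
  [0,2] S/NP   >S
    [0,1] "liked" : (S/N)/NP
    [1,2] "idea" : N/NP
  [2,6] NP   <
    [2,4] S   <
      [2,3] "park" : NP/PP
      [3,4] "cat" : S\(NP/PP)
    [4,6] NP\S   <
      [4,5] "on" : S/PP
      [5,6] "plan" : (NP\S)\(S/PP)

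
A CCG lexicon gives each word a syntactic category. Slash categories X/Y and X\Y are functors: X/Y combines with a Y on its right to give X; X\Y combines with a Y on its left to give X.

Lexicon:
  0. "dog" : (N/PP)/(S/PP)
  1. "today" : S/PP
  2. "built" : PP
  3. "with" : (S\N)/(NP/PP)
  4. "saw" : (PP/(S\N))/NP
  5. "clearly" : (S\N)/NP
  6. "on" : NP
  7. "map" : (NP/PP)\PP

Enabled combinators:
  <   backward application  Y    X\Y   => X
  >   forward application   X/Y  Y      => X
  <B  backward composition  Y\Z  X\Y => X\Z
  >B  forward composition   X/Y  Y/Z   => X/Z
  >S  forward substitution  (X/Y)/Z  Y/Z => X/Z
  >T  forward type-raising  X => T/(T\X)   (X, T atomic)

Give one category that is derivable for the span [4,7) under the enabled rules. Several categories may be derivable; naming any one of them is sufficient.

[0,8] S   <
  [0,3] N   >
    [0,2] N/PP   >
      [0,1] "dog" : (N/PP)/(S/PP)
      [1,2] "today" : S/PP
    [2,3] "built" : PP
  [3,8] S\N   >
    [3,4] "with" : (S\N)/(NP/PP)
    [4,8] NP/PP   <
      [4,7] PP   >
        [4,6] PP/NP   >S
          [4,5] "saw" : (PP/(S\N))/NP
          [5,6] "clearly" : (S\N)/NP
        [6,7] "on" : NP
      [7,8] "map" : (NP/PP)\PP

PP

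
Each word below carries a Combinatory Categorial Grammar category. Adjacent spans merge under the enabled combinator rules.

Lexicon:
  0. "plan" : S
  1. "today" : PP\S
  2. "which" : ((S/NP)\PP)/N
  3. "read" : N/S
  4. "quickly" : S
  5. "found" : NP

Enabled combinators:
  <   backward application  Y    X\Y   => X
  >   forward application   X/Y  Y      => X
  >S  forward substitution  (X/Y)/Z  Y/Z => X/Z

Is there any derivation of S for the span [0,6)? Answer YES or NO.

[0,6] S   >
  [0,5] S/NP   <
    [0,2] PP   <
      [0,1] "plan" : S
      [1,2] "today" : PP\S
    [2,5] (S/NP)\PP   >
      [2,3] "which" : ((S/NP)\PP)/N
      [3,5] N   >
        [3,4] "read" : N/S
        [4,5] "quickly" : S
  [5,6] "found" : NP

YES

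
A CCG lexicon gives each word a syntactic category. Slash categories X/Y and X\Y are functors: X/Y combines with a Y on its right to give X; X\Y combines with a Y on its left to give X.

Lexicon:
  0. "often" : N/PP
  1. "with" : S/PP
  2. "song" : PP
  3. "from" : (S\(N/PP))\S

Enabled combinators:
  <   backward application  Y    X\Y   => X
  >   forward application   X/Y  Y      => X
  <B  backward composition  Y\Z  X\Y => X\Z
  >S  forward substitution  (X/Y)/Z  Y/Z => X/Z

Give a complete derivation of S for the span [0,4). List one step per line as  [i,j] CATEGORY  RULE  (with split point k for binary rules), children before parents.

[0,4] S   <
  [0,1] "often" : N/PP
  [1,4] S\(N/PP)   <
    [1,3] S   >
      [1,2] "with" : S/PP
      [2,3] "song" : PP
    [3,4] "from" : (S\(N/PP))\S

[0,1] N/PP  lex  "often"
[1,2] S/PP  lex  "with"
[2,3] PP  lex  "song"
[1,3] S  >  k=2
[3,4] (S\(N/PP))\S  lex  "from"
[1,4] S\(N/PP)  <  k=3
[0,4] S  <  k=1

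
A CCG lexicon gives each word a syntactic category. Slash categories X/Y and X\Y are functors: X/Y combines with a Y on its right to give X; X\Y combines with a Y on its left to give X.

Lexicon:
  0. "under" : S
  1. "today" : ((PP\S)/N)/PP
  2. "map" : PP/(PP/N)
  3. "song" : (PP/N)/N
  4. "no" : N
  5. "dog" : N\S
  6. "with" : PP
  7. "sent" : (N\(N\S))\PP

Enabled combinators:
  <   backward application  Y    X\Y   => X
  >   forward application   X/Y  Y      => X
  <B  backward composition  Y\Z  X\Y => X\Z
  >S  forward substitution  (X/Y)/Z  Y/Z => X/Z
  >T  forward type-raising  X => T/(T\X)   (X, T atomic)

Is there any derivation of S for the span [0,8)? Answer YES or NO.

NO

S ((PP\S)/N)/PP PP/(PP/N) (PP/N)/N N N\S PP (N\(N\S))\PP
CKY chart[0,8] = {N/(N\PP), NP/(NP\PP), PP, PP/(PP\PP), S/(S\PP)}; S ∉ chart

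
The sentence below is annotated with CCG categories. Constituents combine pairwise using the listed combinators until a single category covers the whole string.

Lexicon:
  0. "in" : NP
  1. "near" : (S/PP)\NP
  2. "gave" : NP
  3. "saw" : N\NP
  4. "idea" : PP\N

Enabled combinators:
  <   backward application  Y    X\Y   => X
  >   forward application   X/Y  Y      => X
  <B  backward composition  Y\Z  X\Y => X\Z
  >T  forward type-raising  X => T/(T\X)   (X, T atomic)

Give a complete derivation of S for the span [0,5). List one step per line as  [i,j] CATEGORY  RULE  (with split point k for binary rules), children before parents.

[0,5] S   >
  [0,2] S/PP   <
    [0,1] "in" : NP
    [1,2] "near" : (S/PP)\NP
  [2,5] PP   <
    [2,4] N   <
      [2,3] "gave" : NP
      [3,4] "saw" : N\NP
    [4,5] "idea" : PP\N

[0,1] NP  lex  "in"
[1,2] (S/PP)\NP  lex  "near"
[0,2] S/PP  <  k=1
[2,3] NP  lex  "gave"
[3,4] N\NP  lex  "saw"
[2,4] N  <  k=3
[4,5] PP\N  lex  "idea"
[2,5] PP  <  k=4
[0,5] S  >  k=2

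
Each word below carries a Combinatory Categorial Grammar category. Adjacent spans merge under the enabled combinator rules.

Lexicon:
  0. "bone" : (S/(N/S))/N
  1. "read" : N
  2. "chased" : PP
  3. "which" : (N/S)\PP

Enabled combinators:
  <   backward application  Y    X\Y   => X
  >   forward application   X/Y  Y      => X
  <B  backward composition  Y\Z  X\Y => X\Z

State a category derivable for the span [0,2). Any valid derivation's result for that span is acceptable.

[0,4] S   >
  [0,2] S/(N/S)   >
    [0,1] "bone" : (S/(N/S))/N
    [1,2] "read" : N
  [2,4] N/S   <
    [2,3] "chased" : PP
    [3,4] "which" : (N/S)\PP

S/(N/S)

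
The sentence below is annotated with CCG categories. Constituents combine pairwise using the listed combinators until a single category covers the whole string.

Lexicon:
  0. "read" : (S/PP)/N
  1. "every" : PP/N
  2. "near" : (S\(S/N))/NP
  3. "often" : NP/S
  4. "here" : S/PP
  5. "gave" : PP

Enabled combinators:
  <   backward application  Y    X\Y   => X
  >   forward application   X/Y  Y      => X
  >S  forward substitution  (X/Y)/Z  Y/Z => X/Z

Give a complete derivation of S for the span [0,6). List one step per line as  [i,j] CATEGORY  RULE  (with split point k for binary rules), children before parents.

[0,1] (S/PP)/N  lex  "read"
[1,2] PP/N  lex  "every"
[0,2] S/N  >S  k=1
[2,3] (S\(S/N))/NP  lex  "near"
[3,4] NP/S  lex  "often"
[4,5] S/PP  lex  "here"
[5,6] PP  lex  "gave"
[4,6] S  >  k=5
[3,6] NP  >  k=4
[2,6] S\(S/N)  >  k=3
[0,6] S  <  k=2

[0,6] S   <
  [0,2] S/N   >S
    [0,1] "read" : (S/PP)/N
    [1,2] "every" : PP/N
  [2,6] S\(S/N)   >
    [2,3] "near" : (S\(S/N))/NP
    [3,6] NP   >
      [3,4] "often" : NP/S
      [4,6] S   >
        [4,5] "here" : S/PP
        [5,6] "gave" : PP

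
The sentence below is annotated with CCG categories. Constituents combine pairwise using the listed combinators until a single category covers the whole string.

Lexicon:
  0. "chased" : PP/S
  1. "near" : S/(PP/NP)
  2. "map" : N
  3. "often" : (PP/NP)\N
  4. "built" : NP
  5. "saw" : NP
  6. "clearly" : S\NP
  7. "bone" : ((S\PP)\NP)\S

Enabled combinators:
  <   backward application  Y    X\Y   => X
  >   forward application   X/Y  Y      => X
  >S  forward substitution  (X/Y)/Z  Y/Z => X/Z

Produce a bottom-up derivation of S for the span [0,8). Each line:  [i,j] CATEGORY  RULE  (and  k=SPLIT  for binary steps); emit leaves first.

[0,1] PP/S  lex  "chased"
[1,2] S/(PP/NP)  lex  "near"
[2,3] N  lex  "map"
[3,4] (PP/NP)\N  lex  "often"
[2,4] PP/NP  <  k=3
[1,4] S  >  k=2
[0,4] PP  >  k=1
[4,5] NP  lex  "built"
[5,6] NP  lex  "saw"
[6,7] S\NP  lex  "clearly"
[5,7] S  <  k=6
[7,8] ((S\PP)\NP)\S  lex  "bone"
[5,8] (S\PP)\NP  <  k=7
[4,8] S\PP  <  k=5
[0,8] S  <  k=4

[0,8] S   <
  [0,4] PP   >
    [0,1] "chased" : PP/S
    [1,4] S   >
      [1,2] "near" : S/(PP/NP)
      [2,4] PP/NP   <
        [2,3] "map" : N
        [3,4] "often" : (PP/NP)\N
  [4,8] S\PP   <
    [4,5] "built" : NP
    [5,8] (S\PP)\NP   <
      [5,7] S   <
        [5,6] "saw" : NP
        [6,7] "clearly" : S\NP
      [7,8] "bone" : ((S\PP)\NP)\S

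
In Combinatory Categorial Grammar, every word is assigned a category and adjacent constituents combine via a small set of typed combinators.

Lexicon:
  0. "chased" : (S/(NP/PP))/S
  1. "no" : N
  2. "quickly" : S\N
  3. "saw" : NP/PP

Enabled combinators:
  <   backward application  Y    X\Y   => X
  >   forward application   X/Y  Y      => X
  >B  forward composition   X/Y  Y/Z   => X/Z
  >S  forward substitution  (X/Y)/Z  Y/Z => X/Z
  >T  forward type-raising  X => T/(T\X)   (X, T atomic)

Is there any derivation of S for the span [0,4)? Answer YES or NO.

[0,4] S   >
  [0,3] S/(NP/PP)   >
    [0,1] "chased" : (S/(NP/PP))/S
    [1,3] S   >
      [1,2] S/(S\N)   >T
        [1,2] "no" : N
      [2,3] "quickly" : S\N
  [3,4] "saw" : NP/PP

YES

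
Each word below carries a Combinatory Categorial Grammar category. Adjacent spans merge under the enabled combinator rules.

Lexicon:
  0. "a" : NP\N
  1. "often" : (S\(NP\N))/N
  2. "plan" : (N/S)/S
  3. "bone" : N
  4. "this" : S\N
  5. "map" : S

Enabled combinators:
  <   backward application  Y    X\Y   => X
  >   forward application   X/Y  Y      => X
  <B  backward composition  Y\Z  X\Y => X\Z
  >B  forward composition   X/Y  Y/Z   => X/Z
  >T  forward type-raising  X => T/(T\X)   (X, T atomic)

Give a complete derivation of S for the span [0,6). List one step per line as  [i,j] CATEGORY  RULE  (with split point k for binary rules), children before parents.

[0,6] S   <
  [0,1] "a" : NP\N
  [1,6] S\(NP\N)   >
    [1,2] "often" : (S\(NP\N))/N
    [2,6] N   >
      [2,5] N/S   >
        [2,3] "plan" : (N/S)/S
        [3,5] S   <
          [3,4] "bone" : N
          [4,5] "this" : S\N
      [5,6] "map" : S

[0,1] NP\N  lex  "a"
[1,2] (S\(NP\N))/N  lex  "often"
[2,3] (N/S)/S  lex  "plan"
[3,4] N  lex  "bone"
[4,5] S\N  lex  "this"
[3,5] S  <  k=4
[2,5] N/S  >  k=3
[5,6] S  lex  "map"
[2,6] N  >  k=5
[1,6] S\(NP\N)  >  k=2
[0,6] S  <  k=1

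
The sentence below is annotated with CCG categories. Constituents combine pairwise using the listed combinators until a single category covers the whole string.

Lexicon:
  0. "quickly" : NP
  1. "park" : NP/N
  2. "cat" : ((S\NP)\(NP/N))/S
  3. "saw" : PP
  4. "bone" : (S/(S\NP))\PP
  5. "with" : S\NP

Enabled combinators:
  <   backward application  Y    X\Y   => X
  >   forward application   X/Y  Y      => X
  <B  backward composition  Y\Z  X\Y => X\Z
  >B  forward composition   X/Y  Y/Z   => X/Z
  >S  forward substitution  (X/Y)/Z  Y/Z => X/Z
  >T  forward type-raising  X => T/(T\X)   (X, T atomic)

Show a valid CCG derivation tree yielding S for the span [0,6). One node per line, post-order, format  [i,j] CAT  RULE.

[0,1] NP  lex  "quickly"
[1,2] NP/N  lex  "park"
[2,3] ((S\NP)\(NP/N))/S  lex  "cat"
[3,4] PP  lex  "saw"
[4,5] (S/(S\NP))\PP  lex  "bone"
[3,5] S/(S\NP)  <  k=4
[5,6] S\NP  lex  "with"
[3,6] S  >  k=5
[2,6] (S\NP)\(NP/N)  >  k=3
[1,6] S\NP  <  k=2
[0,6] S  <  k=1

[0,6] S   <
  [0,1] "quickly" : NP
  [1,6] S\NP   <
    [1,2] "park" : NP/N
    [2,6] (S\NP)\(NP/N)   >
      [2,3] "cat" : ((S\NP)\(NP/N))/S
      [3,6] S   >
        [3,5] S/(S\NP)   <
          [3,4] "saw" : PP
          [4,5] "bone" : (S/(S\NP))\PP
        [5,6] "with" : S\NP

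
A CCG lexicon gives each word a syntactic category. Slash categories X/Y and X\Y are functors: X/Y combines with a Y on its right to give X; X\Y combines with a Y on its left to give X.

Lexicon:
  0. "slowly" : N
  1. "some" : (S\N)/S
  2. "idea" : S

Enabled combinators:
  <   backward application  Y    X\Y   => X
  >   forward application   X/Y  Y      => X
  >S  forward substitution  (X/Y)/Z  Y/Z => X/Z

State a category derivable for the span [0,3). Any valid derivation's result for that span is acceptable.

[0,3] S   <
  [0,1] "slowly" : N
  [1,3] S\N   >
    [1,2] "some" : (S\N)/S
    [2,3] "idea" : S

S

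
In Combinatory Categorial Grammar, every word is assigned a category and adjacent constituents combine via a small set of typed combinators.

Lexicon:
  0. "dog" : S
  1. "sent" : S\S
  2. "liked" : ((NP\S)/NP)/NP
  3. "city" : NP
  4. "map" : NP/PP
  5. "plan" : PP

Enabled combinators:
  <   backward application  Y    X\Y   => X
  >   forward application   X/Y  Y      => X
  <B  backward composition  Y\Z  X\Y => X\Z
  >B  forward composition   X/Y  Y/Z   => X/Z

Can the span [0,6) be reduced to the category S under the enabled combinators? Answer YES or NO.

NO

S S\S ((NP\S)/NP)/NP NP NP/PP PP
CKY chart[0,6] = {NP}; S ∉ chart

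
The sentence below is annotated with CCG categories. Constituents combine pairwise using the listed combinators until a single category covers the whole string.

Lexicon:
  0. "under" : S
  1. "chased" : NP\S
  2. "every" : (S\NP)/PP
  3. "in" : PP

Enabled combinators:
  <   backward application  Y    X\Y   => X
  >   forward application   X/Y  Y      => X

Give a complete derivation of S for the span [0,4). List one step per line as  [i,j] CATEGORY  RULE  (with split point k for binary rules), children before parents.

[0,1] S  lex  "under"
[1,2] NP\S  lex  "chased"
[0,2] NP  <  k=1
[2,3] (S\NP)/PP  lex  "every"
[3,4] PP  lex  "in"
[2,4] S\NP  >  k=3
[0,4] S  <  k=2

[0,4] S   <
  [0,2] NP   <
    [0,1] "under" : S
    [1,2] "chased" : NP\S
  [2,4] S\NP   >
    [2,3] "every" : (S\NP)/PP
    [3,4] "in" : PP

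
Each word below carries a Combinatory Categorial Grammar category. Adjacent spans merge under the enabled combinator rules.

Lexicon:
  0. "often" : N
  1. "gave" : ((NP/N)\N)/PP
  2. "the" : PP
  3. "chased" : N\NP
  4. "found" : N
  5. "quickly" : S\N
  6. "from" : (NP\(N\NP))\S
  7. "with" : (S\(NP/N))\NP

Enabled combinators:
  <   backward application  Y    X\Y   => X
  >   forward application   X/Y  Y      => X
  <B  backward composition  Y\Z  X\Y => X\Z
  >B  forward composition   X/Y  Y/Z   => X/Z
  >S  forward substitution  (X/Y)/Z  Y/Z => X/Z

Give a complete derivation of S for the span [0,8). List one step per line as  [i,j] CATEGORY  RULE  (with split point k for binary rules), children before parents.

[0,1] N  lex  "often"
[1,2] ((NP/N)\N)/PP  lex  "gave"
[2,3] PP  lex  "the"
[1,3] (NP/N)\N  >  k=2
[0,3] NP/N  <  k=1
[3,4] N\NP  lex  "chased"
[4,5] N  lex  "found"
[5,6] S\N  lex  "quickly"
[4,6] S  <  k=5
[6,7] (NP\(N\NP))\S  lex  "from"
[4,7] NP\(N\NP)  <  k=6
[3,7] NP  <  k=4
[7,8] (S\(NP/N))\NP  lex  "with"
[3,8] S\(NP/N)  <  k=7
[0,8] S  <  k=3

[0,8] S   <
  [0,3] NP/N   <
    [0,1] "often" : N
    [1,3] (NP/N)\N   >
      [1,2] "gave" : ((NP/N)\N)/PP
      [2,3] "the" : PP
  [3,8] S\(NP/N)   <
    [3,7] NP   <
      [3,4] "chased" : N\NP
      [4,7] NP\(N\NP)   <
        [4,6] S   <
          [4,5] "found" : N
          [5,6] "quickly" : S\N
        [6,7] "from" : (NP\(N\NP))\S
    [7,8] "with" : (S\(NP/N))\NP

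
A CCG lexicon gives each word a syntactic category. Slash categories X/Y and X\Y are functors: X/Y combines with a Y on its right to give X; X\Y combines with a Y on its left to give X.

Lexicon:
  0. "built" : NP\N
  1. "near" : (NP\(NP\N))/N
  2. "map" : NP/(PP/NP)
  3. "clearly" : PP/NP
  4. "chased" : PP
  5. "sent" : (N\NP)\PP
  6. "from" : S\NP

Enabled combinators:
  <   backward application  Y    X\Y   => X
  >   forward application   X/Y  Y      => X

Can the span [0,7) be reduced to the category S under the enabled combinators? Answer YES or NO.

[0,7] S   <
  [0,6] NP   <
    [0,1] "built" : NP\N
    [1,6] NP\(NP\N)   >
      [1,2] "near" : (NP\(NP\N))/N
      [2,6] N   <
        [2,4] NP   >
          [2,3] "map" : NP/(PP/NP)
          [3,4] "clearly" : PP/NP
        [4,6] N\NP   <
          [4,5] "chased" : PP
          [5,6] "sent" : (N\NP)\PP
  [6,7] "from" : S\NP

YES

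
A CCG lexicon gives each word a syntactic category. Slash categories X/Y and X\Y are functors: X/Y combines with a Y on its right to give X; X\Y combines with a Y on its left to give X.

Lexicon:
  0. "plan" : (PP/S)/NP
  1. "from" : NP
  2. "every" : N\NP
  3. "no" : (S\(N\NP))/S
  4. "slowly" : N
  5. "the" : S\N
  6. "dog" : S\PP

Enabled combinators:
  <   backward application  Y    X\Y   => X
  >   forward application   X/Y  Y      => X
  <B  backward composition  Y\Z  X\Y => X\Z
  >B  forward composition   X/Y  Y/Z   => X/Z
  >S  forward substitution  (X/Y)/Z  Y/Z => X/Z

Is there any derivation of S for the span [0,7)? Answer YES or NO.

YES

[0,7] S   <
  [0,6] PP   >
    [0,2] PP/S   >
      [0,1] "plan" : (PP/S)/NP
      [1,2] "from" : NP
    [2,6] S   <
      [2,3] "every" : N\NP
      [3,6] S\(N\NP)   >
        [3,4] "no" : (S\(N\NP))/S
        [4,6] S   <
          [4,5] "slowly" : N
          [5,6] "the" : S\N
  [6,7] "dog" : S\PP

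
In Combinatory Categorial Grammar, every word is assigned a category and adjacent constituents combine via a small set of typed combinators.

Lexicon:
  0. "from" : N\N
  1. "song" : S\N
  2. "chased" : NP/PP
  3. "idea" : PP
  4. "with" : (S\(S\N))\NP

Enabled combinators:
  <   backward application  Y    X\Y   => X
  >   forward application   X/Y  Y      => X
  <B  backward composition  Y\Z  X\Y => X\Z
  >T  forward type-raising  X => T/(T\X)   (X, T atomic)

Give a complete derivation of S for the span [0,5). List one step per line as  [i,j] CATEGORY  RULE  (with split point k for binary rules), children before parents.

[0,5] S   <
  [0,2] S\N   <B
    [0,1] "from" : N\N
    [1,2] "song" : S\N
  [2,5] S\(S\N)   <
    [2,4] NP   >
      [2,3] "chased" : NP/PP
      [3,4] "idea" : PP
    [4,5] "with" : (S\(S\N))\NP

[0,1] N\N  lex  "from"
[1,2] S\N  lex  "song"
[0,2] S\N  <B  k=1
[2,3] NP/PP  lex  "chased"
[3,4] PP  lex  "idea"
[2,4] NP  >  k=3
[4,5] (S\(S\N))\NP  lex  "with"
[2,5] S\(S\N)  <  k=4
[0,5] S  <  k=2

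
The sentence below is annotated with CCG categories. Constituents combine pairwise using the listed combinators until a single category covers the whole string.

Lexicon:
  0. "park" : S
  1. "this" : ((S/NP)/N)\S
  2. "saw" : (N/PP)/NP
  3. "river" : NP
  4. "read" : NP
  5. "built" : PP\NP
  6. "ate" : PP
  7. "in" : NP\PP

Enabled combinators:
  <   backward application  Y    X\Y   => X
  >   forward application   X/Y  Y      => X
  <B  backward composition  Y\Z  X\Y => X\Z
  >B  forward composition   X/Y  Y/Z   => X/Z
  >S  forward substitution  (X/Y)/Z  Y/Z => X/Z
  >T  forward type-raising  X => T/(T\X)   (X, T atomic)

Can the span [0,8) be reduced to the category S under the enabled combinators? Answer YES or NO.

[0,8] S   >
  [0,6] S/NP   >
    [0,2] (S/NP)/N   <
      [0,1] "park" : S
      [1,2] "this" : ((S/NP)/N)\S
    [2,6] N   >
      [2,4] N/PP   >
        [2,3] "saw" : (N/PP)/NP
        [3,4] "river" : NP
      [4,6] PP   <
        [4,5] "read" : NP
        [5,6] "built" : PP\NP
  [6,8] NP   <
    [6,7] "ate" : PP
    [7,8] "in" : NP\PP

YES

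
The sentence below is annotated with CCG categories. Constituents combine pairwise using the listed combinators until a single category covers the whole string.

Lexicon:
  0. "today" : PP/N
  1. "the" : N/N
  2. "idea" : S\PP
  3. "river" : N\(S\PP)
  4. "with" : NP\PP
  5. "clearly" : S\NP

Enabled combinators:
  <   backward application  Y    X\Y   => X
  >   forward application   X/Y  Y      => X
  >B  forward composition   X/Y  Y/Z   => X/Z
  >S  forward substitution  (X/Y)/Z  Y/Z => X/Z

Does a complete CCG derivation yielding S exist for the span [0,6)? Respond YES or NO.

YES

[0,6] S   <
  [0,5] NP   <
    [0,4] PP   >
      [0,2] PP/N   >B
        [0,1] "today" : PP/N
        [1,2] "the" : N/N
      [2,4] N   <
        [2,3] "idea" : S\PP
        [3,4] "river" : N\(S\PP)
    [4,5] "with" : NP\PP
  [5,6] "clearly" : S\NP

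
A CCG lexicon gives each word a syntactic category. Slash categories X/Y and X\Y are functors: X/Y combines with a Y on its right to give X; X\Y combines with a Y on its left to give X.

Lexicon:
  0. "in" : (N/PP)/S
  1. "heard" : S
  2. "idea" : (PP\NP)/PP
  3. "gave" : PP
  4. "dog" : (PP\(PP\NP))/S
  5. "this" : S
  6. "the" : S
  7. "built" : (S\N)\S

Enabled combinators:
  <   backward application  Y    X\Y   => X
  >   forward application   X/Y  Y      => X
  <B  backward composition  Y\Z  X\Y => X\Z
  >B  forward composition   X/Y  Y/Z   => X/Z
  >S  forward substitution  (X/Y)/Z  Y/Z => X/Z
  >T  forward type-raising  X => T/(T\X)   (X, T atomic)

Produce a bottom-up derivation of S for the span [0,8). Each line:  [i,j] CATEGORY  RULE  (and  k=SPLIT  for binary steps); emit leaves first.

[0,8] S   <
  [0,6] N   >
    [0,2] N/PP   >
      [0,1] "in" : (N/PP)/S
      [1,2] "heard" : S
    [2,6] PP   <
      [2,4] PP\NP   >
        [2,3] "idea" : (PP\NP)/PP
        [3,4] "gave" : PP
      [4,6] PP\(PP\NP)   >
        [4,5] "dog" : (PP\(PP\NP))/S
        [5,6] "this" : S
  [6,8] S\N   <
    [6,7] "the" : S
    [7,8] "built" : (S\N)\S

[0,1] (N/PP)/S  lex  "in"
[1,2] S  lex  "heard"
[0,2] N/PP  >  k=1
[2,3] (PP\NP)/PP  lex  "idea"
[3,4] PP  lex  "gave"
[2,4] PP\NP  >  k=3
[4,5] (PP\(PP\NP))/S  lex  "dog"
[5,6] S  lex  "this"
[4,6] PP\(PP\NP)  >  k=5
[2,6] PP  <  k=4
[0,6] N  >  k=2
[6,7] S  lex  "the"
[7,8] (S\N)\S  lex  "built"
[6,8] S\N  <  k=7
[0,8] S  <  k=6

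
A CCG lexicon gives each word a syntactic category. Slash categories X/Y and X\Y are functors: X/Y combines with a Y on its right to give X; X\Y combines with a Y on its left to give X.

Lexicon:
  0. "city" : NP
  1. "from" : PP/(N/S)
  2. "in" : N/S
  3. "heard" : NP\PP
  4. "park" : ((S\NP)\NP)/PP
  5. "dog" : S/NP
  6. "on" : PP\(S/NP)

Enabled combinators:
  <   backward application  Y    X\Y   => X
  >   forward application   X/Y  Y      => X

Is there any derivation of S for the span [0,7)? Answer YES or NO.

[0,7] S   <
  [0,1] "city" : NP
  [1,7] S\NP   <
    [1,4] NP   <
      [1,3] PP   >
        [1,2] "from" : PP/(N/S)
        [2,3] "in" : N/S
      [3,4] "heard" : NP\PP
    [4,7] (S\NP)\NP   >
      [4,5] "park" : ((S\NP)\NP)/PP
      [5,7] PP   <
        [5,6] "dog" : S/NP
        [6,7] "on" : PP\(S/NP)

YES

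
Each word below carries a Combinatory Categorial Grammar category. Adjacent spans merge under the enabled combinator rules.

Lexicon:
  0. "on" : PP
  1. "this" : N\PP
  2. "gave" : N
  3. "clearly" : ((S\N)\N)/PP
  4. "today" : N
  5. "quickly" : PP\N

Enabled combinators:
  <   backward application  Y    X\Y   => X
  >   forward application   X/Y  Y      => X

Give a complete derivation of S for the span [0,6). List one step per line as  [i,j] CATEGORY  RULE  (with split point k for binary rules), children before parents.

[0,6] S   <
  [0,2] N   <
    [0,1] "on" : PP
    [1,2] "this" : N\PP
  [2,6] S\N   <
    [2,3] "gave" : N
    [3,6] (S\N)\N   >
      [3,4] "clearly" : ((S\N)\N)/PP
      [4,6] PP   <
        [4,5] "today" : N
        [5,6] "quickly" : PP\N

[0,1] PP  lex  "on"
[1,2] N\PP  lex  "this"
[0,2] N  <  k=1
[2,3] N  lex  "gave"
[3,4] ((S\N)\N)/PP  lex  "clearly"
[4,5] N  lex  "today"
[5,6] PP\N  lex  "quickly"
[4,6] PP  <  k=5
[3,6] (S\N)\N  >  k=4
[2,6] S\N  <  k=3
[0,6] S  <  k=2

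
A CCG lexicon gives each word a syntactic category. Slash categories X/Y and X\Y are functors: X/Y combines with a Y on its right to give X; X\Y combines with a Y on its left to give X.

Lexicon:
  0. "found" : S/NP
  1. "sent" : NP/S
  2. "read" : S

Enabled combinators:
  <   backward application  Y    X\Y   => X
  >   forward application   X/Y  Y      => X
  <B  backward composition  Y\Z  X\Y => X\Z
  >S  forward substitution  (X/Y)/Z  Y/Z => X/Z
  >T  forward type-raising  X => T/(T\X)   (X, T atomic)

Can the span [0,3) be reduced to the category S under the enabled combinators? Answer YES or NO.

YES

[0,3] S   >
  [0,1] "found" : S/NP
  [1,3] NP   >
    [1,2] "sent" : NP/S
    [2,3] "read" : S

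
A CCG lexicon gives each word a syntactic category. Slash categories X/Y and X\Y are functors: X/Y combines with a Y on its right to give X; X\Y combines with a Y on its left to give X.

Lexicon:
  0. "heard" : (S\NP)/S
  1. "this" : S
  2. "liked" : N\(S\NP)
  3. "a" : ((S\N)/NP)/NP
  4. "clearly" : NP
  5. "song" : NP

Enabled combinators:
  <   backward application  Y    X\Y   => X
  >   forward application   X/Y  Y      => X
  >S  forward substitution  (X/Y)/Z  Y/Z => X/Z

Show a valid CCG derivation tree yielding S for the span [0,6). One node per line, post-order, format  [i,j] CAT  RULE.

[0,6] S   <
  [0,3] N   <
    [0,2] S\NP   >
      [0,1] "heard" : (S\NP)/S
      [1,2] "this" : S
    [2,3] "liked" : N\(S\NP)
  [3,6] S\N   >
    [3,5] (S\N)/NP   >
      [3,4] "a" : ((S\N)/NP)/NP
      [4,5] "clearly" : NP
    [5,6] "song" : NP

[0,1] (S\NP)/S  lex  "heard"
[1,2] S  lex  "this"
[0,2] S\NP  >  k=1
[2,3] N\(S\NP)  lex  "liked"
[0,3] N  <  k=2
[3,4] ((S\N)/NP)/NP  lex  "a"
[4,5] NP  lex  "clearly"
[3,5] (S\N)/NP  >  k=4
[5,6] NP  lex  "song"
[3,6] S\N  >  k=5
[0,6] S  <  k=3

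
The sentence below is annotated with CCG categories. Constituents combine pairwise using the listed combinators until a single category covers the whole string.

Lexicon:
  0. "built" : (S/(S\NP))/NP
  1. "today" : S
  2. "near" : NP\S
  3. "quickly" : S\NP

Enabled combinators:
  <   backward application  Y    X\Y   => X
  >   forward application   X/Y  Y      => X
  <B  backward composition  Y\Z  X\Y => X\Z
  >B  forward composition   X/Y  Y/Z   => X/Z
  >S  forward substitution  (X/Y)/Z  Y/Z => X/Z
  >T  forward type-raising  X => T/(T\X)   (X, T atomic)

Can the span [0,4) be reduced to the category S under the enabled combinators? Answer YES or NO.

YES

[0,4] S   >
  [0,3] S/(S\NP)   >
    [0,1] "built" : (S/(S\NP))/NP
    [1,3] NP   <
      [1,2] "today" : S
      [2,3] "near" : NP\S
  [3,4] "quickly" : S\NP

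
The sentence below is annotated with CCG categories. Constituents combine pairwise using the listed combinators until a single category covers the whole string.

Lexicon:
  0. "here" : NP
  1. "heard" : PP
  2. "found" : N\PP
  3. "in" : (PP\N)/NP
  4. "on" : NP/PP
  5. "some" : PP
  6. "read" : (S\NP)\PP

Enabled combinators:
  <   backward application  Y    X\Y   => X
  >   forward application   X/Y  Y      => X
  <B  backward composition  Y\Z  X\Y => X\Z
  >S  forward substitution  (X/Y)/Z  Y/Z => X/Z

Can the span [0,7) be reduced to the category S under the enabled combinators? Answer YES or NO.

YES

[0,7] S   <
  [0,1] "here" : NP
  [1,7] S\NP   <
    [1,6] PP   <
      [1,3] N   <
        [1,2] "heard" : PP
        [2,3] "found" : N\PP
      [3,6] PP\N   >
        [3,4] "in" : (PP\N)/NP
        [4,6] NP   >
          [4,5] "on" : NP/PP
          [5,6] "some" : PP
    [6,7] "read" : (S\NP)\PP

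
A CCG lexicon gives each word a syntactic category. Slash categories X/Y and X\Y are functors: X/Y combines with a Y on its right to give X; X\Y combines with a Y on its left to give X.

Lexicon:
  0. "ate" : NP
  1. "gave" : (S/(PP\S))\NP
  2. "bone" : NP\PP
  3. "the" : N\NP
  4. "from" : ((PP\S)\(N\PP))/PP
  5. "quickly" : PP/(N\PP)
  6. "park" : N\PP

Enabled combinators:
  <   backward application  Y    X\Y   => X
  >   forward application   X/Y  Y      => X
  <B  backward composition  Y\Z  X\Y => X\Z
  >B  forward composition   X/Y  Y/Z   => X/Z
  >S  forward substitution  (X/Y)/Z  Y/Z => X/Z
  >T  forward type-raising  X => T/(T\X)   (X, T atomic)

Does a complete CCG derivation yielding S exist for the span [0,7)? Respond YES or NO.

[0,7] S   >
  [0,2] S/(PP\S)   <
    [0,1] "ate" : NP
    [1,2] "gave" : (S/(PP\S))\NP
  [2,7] PP\S   <
    [2,4] N\PP   <B
      [2,3] "bone" : NP\PP
      [3,4] "the" : N\NP
    [4,7] (PP\S)\(N\PP)   >
      [4,5] "from" : ((PP\S)\(N\PP))/PP
      [5,7] PP   >
        [5,6] "quickly" : PP/(N\PP)
        [6,7] "park" : N\PP

YES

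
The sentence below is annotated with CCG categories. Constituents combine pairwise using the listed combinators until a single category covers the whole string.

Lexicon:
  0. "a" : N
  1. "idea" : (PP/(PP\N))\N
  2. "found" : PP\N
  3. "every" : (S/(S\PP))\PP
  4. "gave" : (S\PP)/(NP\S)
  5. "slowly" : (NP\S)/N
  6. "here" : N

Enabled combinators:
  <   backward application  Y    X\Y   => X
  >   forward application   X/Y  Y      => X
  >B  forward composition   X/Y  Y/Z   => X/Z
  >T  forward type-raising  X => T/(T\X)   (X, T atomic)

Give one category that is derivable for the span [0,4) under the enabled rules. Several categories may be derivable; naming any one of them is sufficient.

[0,7] S   >
  [0,4] S/(S\PP)   <
    [0,3] PP   >
      [0,2] PP/(PP\N)   <
        [0,1] "a" : N
        [1,2] "idea" : (PP/(PP\N))\N
      [2,3] "found" : PP\N
    [3,4] "every" : (S/(S\PP))\PP
  [4,7] S\PP   >
    [4,5] "gave" : (S\PP)/(NP\S)
    [5,7] NP\S   >
      [5,6] "slowly" : (NP\S)/N
      [6,7] "here" : N

S/(S\PP)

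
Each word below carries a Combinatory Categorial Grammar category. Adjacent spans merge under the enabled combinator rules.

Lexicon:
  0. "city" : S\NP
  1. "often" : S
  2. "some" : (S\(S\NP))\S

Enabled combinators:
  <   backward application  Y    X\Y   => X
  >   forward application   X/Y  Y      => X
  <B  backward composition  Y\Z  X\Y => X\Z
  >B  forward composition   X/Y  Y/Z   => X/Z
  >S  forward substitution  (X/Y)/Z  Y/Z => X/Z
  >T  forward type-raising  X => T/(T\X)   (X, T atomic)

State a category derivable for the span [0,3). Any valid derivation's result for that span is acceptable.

S

[0,3] S   <
  [0,1] "city" : S\NP
  [1,3] S\(S\NP)   <
    [1,2] "often" : S
    [2,3] "some" : (S\(S\NP))\S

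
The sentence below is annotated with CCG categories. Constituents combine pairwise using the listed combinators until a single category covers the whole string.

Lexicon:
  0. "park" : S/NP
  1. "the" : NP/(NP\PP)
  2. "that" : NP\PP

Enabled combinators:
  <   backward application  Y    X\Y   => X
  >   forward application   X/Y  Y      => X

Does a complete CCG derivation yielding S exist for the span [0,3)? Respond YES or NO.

[0,3] S   >
  [0,1] "park" : S/NP
  [1,3] NP   >
    [1,2] "the" : NP/(NP\PP)
    [2,3] "that" : NP\PP

YES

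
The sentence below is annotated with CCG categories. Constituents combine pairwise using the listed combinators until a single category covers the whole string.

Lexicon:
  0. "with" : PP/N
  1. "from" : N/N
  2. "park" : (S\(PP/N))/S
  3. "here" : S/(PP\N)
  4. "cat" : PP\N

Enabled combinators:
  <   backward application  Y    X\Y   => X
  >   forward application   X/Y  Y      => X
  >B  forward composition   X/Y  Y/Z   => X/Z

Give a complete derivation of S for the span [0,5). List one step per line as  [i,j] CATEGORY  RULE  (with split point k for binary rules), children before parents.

[0,5] S   <
  [0,2] PP/N   >B
    [0,1] "with" : PP/N
    [1,2] "from" : N/N
  [2,5] S\(PP/N)   >
    [2,3] "park" : (S\(PP/N))/S
    [3,5] S   >
      [3,4] "here" : S/(PP\N)
      [4,5] "cat" : PP\N

[0,1] PP/N  lex  "with"
[1,2] N/N  lex  "from"
[0,2] PP/N  >B  k=1
[2,3] (S\(PP/N))/S  lex  "park"
[3,4] S/(PP\N)  lex  "here"
[4,5] PP\N  lex  "cat"
[3,5] S  >  k=4
[2,5] S\(PP/N)  >  k=3
[0,5] S  <  k=2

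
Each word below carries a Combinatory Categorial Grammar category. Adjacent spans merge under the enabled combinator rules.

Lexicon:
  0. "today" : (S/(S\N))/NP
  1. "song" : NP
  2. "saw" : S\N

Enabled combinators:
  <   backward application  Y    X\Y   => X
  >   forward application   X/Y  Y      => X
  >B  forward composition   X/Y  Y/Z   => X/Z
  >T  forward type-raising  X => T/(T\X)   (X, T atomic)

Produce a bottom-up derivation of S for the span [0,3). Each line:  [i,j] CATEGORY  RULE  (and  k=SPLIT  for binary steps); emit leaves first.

[0,3] S   >
  [0,2] S/(S\N)   >
    [0,1] "today" : (S/(S\N))/NP
    [1,2] "song" : NP
  [2,3] "saw" : S\N

[0,1] (S/(S\N))/NP  lex  "today"
[1,2] NP  lex  "song"
[0,2] S/(S\N)  >  k=1
[2,3] S\N  lex  "saw"
[0,3] S  >  k=2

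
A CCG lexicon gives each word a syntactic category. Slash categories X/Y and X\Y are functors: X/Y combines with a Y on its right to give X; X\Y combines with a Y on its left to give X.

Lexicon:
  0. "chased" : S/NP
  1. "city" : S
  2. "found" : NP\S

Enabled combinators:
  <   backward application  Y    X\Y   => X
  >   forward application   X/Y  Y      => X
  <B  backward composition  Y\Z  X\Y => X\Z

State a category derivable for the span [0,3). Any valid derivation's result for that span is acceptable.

S

[0,3] S   >
  [0,1] "chased" : S/NP
  [1,3] NP   <
    [1,2] "city" : S
    [2,3] "found" : NP\S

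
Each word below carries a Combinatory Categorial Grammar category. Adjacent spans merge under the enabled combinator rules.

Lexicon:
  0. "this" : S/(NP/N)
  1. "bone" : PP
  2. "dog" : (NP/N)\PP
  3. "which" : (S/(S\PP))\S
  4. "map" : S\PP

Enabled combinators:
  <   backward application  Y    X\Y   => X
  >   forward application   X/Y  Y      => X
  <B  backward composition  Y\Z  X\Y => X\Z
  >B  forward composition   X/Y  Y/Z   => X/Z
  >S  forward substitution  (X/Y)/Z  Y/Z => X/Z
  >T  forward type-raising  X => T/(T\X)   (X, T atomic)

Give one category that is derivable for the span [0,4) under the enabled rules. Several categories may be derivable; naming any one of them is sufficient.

S/(S\PP)

[0,5] S   >
  [0,4] S/(S\PP)   <
    [0,3] S   >
      [0,1] "this" : S/(NP/N)
      [1,3] NP/N   <
        [1,2] "bone" : PP
        [2,3] "dog" : (NP/N)\PP
    [3,4] "which" : (S/(S\PP))\S
  [4,5] "map" : S\PP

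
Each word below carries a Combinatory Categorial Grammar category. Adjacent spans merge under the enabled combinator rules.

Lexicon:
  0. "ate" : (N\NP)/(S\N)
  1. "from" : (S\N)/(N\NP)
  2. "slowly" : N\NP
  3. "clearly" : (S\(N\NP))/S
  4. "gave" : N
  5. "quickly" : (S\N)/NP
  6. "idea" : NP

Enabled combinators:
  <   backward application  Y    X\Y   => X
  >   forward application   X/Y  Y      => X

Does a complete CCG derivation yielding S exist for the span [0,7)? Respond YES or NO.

YES

[0,7] S   <
  [0,3] N\NP   >
    [0,1] "ate" : (N\NP)/(S\N)
    [1,3] S\N   >
      [1,2] "from" : (S\N)/(N\NP)
      [2,3] "slowly" : N\NP
  [3,7] S\(N\NP)   >
    [3,4] "clearly" : (S\(N\NP))/S
    [4,7] S   <
      [4,5] "gave" : N
      [5,7] S\N   >
        [5,6] "quickly" : (S\N)/NP
        [6,7] "idea" : NP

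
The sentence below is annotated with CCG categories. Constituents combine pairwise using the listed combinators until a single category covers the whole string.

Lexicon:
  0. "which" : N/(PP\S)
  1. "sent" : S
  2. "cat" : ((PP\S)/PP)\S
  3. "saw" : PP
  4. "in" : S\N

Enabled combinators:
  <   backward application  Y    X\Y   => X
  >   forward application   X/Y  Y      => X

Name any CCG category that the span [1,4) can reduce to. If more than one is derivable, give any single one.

[0,5] S   <
  [0,4] N   >
    [0,1] "which" : N/(PP\S)
    [1,4] PP\S   >
      [1,3] (PP\S)/PP   <
        [1,2] "sent" : S
        [2,3] "cat" : ((PP\S)/PP)\S
      [3,4] "saw" : PP
  [4,5] "in" : S\N

PP\S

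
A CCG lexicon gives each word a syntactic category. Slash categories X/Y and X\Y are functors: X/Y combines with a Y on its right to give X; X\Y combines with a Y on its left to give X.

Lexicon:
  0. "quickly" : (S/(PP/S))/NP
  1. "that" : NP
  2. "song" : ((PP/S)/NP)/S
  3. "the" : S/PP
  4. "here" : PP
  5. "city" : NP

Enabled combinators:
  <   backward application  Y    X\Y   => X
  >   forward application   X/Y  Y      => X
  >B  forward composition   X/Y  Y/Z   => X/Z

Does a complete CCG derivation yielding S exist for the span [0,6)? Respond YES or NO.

[0,6] S   >
  [0,5] S/NP   >B
    [0,2] S/(PP/S)   >
      [0,1] "quickly" : (S/(PP/S))/NP
      [1,2] "that" : NP
    [2,5] (PP/S)/NP   >
      [2,3] "song" : ((PP/S)/NP)/S
      [3,5] S   >
        [3,4] "the" : S/PP
        [4,5] "here" : PP
  [5,6] "city" : NP

YES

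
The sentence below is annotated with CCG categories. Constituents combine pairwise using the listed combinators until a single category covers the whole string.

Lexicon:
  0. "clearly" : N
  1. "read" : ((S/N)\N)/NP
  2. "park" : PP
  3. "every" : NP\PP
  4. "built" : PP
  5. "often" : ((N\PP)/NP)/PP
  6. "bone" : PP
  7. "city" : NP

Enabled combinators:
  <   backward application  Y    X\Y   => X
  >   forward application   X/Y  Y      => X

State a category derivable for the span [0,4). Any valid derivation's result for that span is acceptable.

S/N

[0,8] S   >
  [0,4] S/N   <
    [0,1] "clearly" : N
    [1,4] (S/N)\N   >
      [1,2] "read" : ((S/N)\N)/NP
      [2,4] NP   <
        [2,3] "park" : PP
        [3,4] "every" : NP\PP
  [4,8] N   <
    [4,5] "built" : PP
    [5,8] N\PP   >
      [5,7] (N\PP)/NP   >
        [5,6] "often" : ((N\PP)/NP)/PP
        [6,7] "bone" : PP
      [7,8] "city" : NP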